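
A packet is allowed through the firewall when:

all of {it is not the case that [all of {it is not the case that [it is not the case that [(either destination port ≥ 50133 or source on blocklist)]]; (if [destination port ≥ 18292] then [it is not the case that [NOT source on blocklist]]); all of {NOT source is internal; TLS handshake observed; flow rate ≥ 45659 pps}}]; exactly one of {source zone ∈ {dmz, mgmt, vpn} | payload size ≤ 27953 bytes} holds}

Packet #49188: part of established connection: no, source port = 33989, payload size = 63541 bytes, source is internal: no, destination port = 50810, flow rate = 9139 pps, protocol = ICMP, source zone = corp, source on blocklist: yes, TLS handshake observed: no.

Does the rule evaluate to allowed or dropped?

Atomic conditions:
  destination port ≥ 50133: 50810 ≥ 50133 is true
  source on blocklist: yes → true
  destination port ≥ 18292: 50810 ≥ 18292 is true
  NOT source on blocklist: yes → false
  NOT source is internal: no → true
  TLS handshake observed: no → false
  flow rate ≥ 45659 pps: 9139 ≥ 45659 is false
  source zone ∈ {dmz, mgmt, vpn}: corp is not in the set → false
  payload size ≤ 27953 bytes: 63541 ≤ 27953 is false
Combine:
[1.1.1.1.1] true OR true = true
[1.1.1.1] NOT true = false
[1.1.1] NOT false = true
[1.1.2.2] NOT false = true
[1.1.2] true → true = true
[1.1.3] true AND false AND false = false
[1.1] true AND true AND false = false
[1] NOT false = true
[2] exactly-one(false, false) = false
[root] true AND false = false
Overall: false → dropped

Dropped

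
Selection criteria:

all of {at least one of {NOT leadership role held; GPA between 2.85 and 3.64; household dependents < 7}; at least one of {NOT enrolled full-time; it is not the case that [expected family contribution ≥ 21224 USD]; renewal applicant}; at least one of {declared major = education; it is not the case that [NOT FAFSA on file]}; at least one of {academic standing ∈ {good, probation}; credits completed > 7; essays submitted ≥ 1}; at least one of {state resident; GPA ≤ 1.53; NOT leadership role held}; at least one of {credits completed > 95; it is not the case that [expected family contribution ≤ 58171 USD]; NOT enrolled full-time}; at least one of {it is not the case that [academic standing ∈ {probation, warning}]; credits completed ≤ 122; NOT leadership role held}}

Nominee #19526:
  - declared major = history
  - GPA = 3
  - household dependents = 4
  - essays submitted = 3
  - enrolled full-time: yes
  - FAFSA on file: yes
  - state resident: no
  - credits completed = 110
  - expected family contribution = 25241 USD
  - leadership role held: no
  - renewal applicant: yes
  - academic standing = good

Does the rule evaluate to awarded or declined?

Atomic conditions:
  NOT leadership role held: no → true
  GPA between 2.85 and 3.64: 3 in [2.85, 3.64] is true
  household dependents < 7: 4 < 7 is true
  NOT enrolled full-time: yes → false
  expected family contribution ≥ 21224 USD: 25241 ≥ 21224 is true
  renewal applicant: yes → true
  declared major = education: history == education is false
  NOT FAFSA on file: yes → false
  academic standing ∈ {good, probation}: good is in the set → true
  credits completed > 7: 110 > 7 is true
  essays submitted ≥ 1: 3 ≥ 1 is true
  state resident: no → false
  GPA ≤ 1.53: 3 ≤ 1.53 is false
  credits completed > 95: 110 > 95 is true
  expected family contribution ≤ 58171 USD: 25241 ≤ 58171 is true
  academic standing ∈ {probation, warning}: good is not in the set → false
  credits completed ≤ 122: 110 ≤ 122 is true
Combine:
[1] true OR true OR true = true
[2.2] NOT true = false
[2] false OR false OR true = true
[3.2] NOT false = true
[3] false OR true = true
[4] true OR true OR true = true
[5] false OR false OR true = true
[6.2] NOT true = false
[6] true OR false OR false = true
[7.1] NOT false = true
[7] true OR true OR true = true
[root] true AND true AND true AND true AND true AND true AND true = true
Overall: true → awarded

Awarded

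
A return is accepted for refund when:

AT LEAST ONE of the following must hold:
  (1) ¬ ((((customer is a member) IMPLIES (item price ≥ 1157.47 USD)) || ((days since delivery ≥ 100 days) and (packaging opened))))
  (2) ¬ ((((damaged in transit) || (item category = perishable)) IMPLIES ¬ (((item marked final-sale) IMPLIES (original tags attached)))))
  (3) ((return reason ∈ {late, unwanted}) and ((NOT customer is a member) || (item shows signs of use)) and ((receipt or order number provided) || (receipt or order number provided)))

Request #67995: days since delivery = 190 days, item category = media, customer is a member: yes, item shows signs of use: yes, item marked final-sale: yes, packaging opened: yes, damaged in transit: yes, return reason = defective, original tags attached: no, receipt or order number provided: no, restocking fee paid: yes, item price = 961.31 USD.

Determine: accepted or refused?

Atomic conditions:
  customer is a member: yes → true
  item price ≥ 1157.47 USD: 961.31 ≥ 1157.47 is false
  days since delivery ≥ 100 days: 190 ≥ 100 is true
  packaging opened: yes → true
  damaged in transit: yes → true
  item category = perishable: media == perishable is false
  item marked final-sale: yes → true
  original tags attached: no → false
  return reason ∈ {late, unwanted}: defective is not in the set → false
  NOT customer is a member: yes → false
  item shows signs of use: yes → true
  receipt or order number provided: no → false
Combine:
[1.1.1] true → false = false
[1.1.2] true AND true = true
[1.1] false OR true = true
[1] NOT true = false
[2.1.1] true OR false = true
[2.1.2.1] true → false = false
[2.1.2] NOT false = true
[2.1] true → true = true
[2] NOT true = false
[3.2] false OR true = true
[3.3] false OR false = false
[3] false AND true AND false = false
[root] false OR false OR false = false
Overall: false → refused

Refused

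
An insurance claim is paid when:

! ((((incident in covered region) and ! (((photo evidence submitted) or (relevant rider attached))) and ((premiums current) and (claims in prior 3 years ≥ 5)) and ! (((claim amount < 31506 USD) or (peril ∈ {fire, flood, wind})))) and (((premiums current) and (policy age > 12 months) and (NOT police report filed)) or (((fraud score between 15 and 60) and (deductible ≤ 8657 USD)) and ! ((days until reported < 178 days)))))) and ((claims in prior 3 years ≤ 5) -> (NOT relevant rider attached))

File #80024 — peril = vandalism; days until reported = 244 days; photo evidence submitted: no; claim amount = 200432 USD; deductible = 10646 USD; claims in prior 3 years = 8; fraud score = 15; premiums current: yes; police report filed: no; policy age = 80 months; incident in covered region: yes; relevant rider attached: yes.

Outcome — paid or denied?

Atomic conditions:
  incident in covered region: yes → true
  photo evidence submitted: no → false
  relevant rider attached: yes → true
  premiums current: yes → true
  claims in prior 3 years ≥ 5: 8 ≥ 5 is true
  claim amount < 31506 USD: 200432 < 31506 is false
  peril ∈ {fire, flood, wind}: vandalism is not in the set → false
  policy age > 12 months: 80 > 12 is true
  NOT police report filed: no → true
  fraud score between 15 and 60: 15 in [15, 60] is true
  deductible ≤ 8657 USD: 10646 ≤ 8657 is false
  days until reported < 178 days: 244 < 178 is false
  claims in prior 3 years ≤ 5: 8 ≤ 5 is false
  NOT relevant rider attached: yes → false
Combine:
[1.1.1.2.1] false OR true = true
[1.1.1.2] NOT true = false
[1.1.1.3] true AND true = true
[1.1.1.4.1] false OR false = false
[1.1.1.4] NOT false = true
[1.1.1] true AND false AND true AND true = false
[1.1.2.1] true AND true AND true = true
[1.1.2.2.1] true AND false = false
[1.1.2.2.2] NOT false = true
[1.1.2.2] false AND true = false
[1.1.2] true OR false = true
[1.1] false AND true = false
[1] NOT false = true
[2] false → false (antecedent false ⇒ implication holds) = true
[root] true AND true = true
Overall: true → paid

Paid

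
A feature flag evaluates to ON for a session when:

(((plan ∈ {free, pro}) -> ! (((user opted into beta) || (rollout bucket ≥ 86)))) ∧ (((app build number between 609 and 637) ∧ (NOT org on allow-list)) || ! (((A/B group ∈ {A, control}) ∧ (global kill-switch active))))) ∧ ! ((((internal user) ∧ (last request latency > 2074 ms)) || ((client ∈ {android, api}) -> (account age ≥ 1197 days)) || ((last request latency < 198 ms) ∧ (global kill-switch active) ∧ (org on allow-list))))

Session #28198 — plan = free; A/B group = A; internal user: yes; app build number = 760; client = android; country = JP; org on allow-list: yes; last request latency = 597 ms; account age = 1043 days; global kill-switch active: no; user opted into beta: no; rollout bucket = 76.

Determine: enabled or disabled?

Enabled

Atomic conditions:
  plan ∈ {free, pro}: free is in the set → true
  user opted into beta: no → false
  rollout bucket ≥ 86: 76 ≥ 86 is false
  app build number between 609 and 637: 760 in [609, 637] is false
  NOT org on allow-list: yes → false
  A/B group ∈ {A, control}: A is in the set → true
  global kill-switch active: no → false
  internal user: yes → true
  last request latency > 2074 ms: 597 > 2074 is false
  client ∈ {android, api}: android is in the set → true
  account age ≥ 1197 days: 1043 ≥ 1197 is false
  last request latency < 198 ms: 597 < 198 is false
  org on allow-list: yes → true
Combine:
[1.1.2.1] false OR false = false
[1.1.2] NOT false = true
[1.1] true → true = true
[1.2.1] false AND false = false
[1.2.2.1] true AND false = false
[1.2.2] NOT false = true
[1.2] false OR true = true
[1] true AND true = true
[2.1.1] true AND false = false
[2.1.2] true → false = false
[2.1.3] false AND false AND true = false
[2.1] false OR false OR false = false
[2] NOT false = true
[root] true AND true = true
Overall: true → enabled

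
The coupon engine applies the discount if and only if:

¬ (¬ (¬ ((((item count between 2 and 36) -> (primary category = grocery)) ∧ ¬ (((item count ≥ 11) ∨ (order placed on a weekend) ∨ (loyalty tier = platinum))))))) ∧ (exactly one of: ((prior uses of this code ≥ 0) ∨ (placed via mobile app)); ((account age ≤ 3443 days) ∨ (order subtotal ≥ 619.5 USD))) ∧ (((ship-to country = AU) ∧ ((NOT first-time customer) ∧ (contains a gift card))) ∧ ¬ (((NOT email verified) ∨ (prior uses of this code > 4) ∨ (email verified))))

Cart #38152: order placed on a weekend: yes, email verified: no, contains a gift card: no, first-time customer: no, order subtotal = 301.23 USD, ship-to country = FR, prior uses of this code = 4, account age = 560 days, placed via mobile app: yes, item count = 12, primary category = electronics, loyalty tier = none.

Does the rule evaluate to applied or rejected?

Rejected

Atomic conditions:
  item count between 2 and 36: 12 in [2, 36] is true
  primary category = grocery: electronics == grocery is false
  item count ≥ 11: 12 ≥ 11 is true
  order placed on a weekend: yes → true
  loyalty tier = platinum: none == platinum is false
  prior uses of this code ≥ 0: 4 ≥ 0 is true
  placed via mobile app: yes → true
  account age ≤ 3443 days: 560 ≤ 3443 is true
  order subtotal ≥ 619.5 USD: 301.23 ≥ 619.5 is false
  ship-to country = AU: FR == AU is false
  NOT first-time customer: no → true
  contains a gift card: no → false
  NOT email verified: no → true
  prior uses of this code > 4: 4 > 4 is false
  email verified: no → false
Combine:
[1.1.1.1.1] true → false = false
[1.1.1.1.2.1] true OR true OR false = true
[1.1.1.1.2] NOT true = false
[1.1.1.1] false AND false = false
[1.1.1] NOT false = true
[1.1] NOT true = false
[1] NOT false = true
[2.1] true OR true = true
[2.2] true OR false = true
[2] exactly-one(true, true) = false
[3.1.2] true AND false = false
[3.1] false AND false = false
[3.2.1] true OR false OR false = true
[3.2] NOT true = false
[3] false AND false = false
[root] true AND false AND false = false
Overall: false → rejected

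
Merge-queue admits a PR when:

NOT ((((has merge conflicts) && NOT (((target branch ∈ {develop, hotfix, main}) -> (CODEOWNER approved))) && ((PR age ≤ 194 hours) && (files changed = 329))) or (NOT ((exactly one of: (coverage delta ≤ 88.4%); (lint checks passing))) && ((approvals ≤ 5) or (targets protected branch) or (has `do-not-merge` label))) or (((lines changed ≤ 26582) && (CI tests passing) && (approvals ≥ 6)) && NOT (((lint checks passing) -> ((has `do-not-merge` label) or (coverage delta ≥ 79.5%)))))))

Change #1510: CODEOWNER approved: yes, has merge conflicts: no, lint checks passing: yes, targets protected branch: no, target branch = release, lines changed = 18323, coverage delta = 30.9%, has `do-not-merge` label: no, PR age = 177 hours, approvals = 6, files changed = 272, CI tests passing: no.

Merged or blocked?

Atomic conditions:
  has merge conflicts: no → false
  target branch ∈ {develop, hotfix, main}: release is not in the set → false
  CODEOWNER approved: yes → true
  PR age ≤ 194 hours: 177 ≤ 194 is true
  files changed = 329: 272 == 329 is false
  coverage delta ≤ 88.4%: 30.9 ≤ 88.4 is true
  lint checks passing: yes → true
  approvals ≤ 5: 6 ≤ 5 is false
  targets protected branch: no → false
  has `do-not-merge` label: no → false
  lines changed ≤ 26582: 18323 ≤ 26582 is true
  CI tests passing: no → false
  approvals ≥ 6: 6 ≥ 6 is true
  coverage delta ≥ 79.5%: 30.9 ≥ 79.5 is false
Combine:
[1.1.2.1] false → true (antecedent false ⇒ implication holds) = true
[1.1.2] NOT true = false
[1.1.3] true AND false = false
[1.1] false AND false AND false = false
[1.2.1.1] exactly-one(true, true) = false
[1.2.1] NOT false = true
[1.2.2] false OR false OR false = false
[1.2] true AND false = false
[1.3.1] true AND false AND true = false
[1.3.2.1.2] false OR false = false
[1.3.2.1] true → false = false
[1.3.2] NOT false = true
[1.3] false AND true = false
[1] false OR false OR false = false
[root] NOT false = true
Overall: true → merged

Merged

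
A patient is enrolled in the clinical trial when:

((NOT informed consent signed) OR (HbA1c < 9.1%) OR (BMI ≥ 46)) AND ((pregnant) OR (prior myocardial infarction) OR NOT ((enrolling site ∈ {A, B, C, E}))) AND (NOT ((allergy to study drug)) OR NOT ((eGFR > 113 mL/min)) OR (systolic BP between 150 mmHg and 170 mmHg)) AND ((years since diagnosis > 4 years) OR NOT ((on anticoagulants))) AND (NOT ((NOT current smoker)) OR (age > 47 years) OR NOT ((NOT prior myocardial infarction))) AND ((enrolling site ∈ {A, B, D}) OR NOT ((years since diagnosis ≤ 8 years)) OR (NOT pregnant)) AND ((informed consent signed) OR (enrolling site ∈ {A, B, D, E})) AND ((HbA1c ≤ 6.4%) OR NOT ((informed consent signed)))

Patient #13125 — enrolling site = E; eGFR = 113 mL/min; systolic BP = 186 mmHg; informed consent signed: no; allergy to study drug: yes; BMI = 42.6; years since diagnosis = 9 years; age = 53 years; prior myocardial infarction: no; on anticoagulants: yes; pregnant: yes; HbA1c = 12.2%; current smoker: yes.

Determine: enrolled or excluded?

Atomic conditions:
  NOT informed consent signed: no → true
  HbA1c < 9.1%: 12.2 < 9.1 is false
  BMI ≥ 46: 42.6 ≥ 46 is false
  pregnant: yes → true
  prior myocardial infarction: no → false
  enrolling site ∈ {A, B, C, E}: E is in the set → true
  allergy to study drug: yes → true
  eGFR > 113 mL/min: 113 > 113 is false
  systolic BP between 150 mmHg and 170 mmHg: 186 in [150, 170] is false
  years since diagnosis > 4 years: 9 > 4 is true
  on anticoagulants: yes → true
  NOT current smoker: yes → false
  age > 47 years: 53 > 47 is true
  NOT prior myocardial infarction: no → true
  enrolling site ∈ {A, B, D}: E is not in the set → false
  years since diagnosis ≤ 8 years: 9 ≤ 8 is false
  NOT pregnant: yes → false
  informed consent signed: no → false
  enrolling site ∈ {A, B, D, E}: E is in the set → true
  HbA1c ≤ 6.4%: 12.2 ≤ 6.4 is false
Combine:
[1] true OR false OR false = true
[2.3] NOT true = false
[2] true OR false OR false = true
[3.1] NOT true = false
[3.2] NOT false = true
[3] false OR true OR false = true
[4.2] NOT true = false
[4] true OR false = true
[5.1] NOT false = true
[5.3] NOT true = false
[5] true OR true OR false = true
[6.2] NOT false = true
[6] false OR true OR false = true
[7] false OR true = true
[8.2] NOT false = true
[8] false OR true = true
[root] true AND true AND true AND true AND true AND true AND true AND true = true
Overall: true → enrolled

Enrolled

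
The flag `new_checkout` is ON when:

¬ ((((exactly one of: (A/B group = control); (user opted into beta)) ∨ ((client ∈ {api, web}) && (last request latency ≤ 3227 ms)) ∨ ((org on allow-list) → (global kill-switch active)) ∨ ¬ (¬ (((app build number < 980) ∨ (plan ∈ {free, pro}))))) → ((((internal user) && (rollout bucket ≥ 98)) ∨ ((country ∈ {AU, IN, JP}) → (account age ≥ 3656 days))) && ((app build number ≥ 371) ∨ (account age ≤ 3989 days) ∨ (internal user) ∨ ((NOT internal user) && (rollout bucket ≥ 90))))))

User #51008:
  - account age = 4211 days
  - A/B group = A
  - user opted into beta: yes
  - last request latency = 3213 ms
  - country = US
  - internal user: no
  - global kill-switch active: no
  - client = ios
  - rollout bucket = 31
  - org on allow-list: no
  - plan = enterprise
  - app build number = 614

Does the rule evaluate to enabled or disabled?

Disabled

Atomic conditions:
  A/B group = control: A == control is false
  user opted into beta: yes → true
  client ∈ {api, web}: ios is not in the set → false
  last request latency ≤ 3227 ms: 3213 ≤ 3227 is true
  org on allow-list: no → false
  global kill-switch active: no → false
  app build number < 980: 614 < 980 is true
  plan ∈ {free, pro}: enterprise is not in the set → false
  internal user: no → false
  rollout bucket ≥ 98: 31 ≥ 98 is false
  country ∈ {AU, IN, JP}: US is not in the set → false
  account age ≥ 3656 days: 4211 ≥ 3656 is true
  app build number ≥ 371: 614 ≥ 371 is true
  account age ≤ 3989 days: 4211 ≤ 3989 is false
  NOT internal user: no → true
  rollout bucket ≥ 90: 31 ≥ 90 is false
Combine:
[1.1.1] exactly-one(false, true) = true
[1.1.2] false AND true = false
[1.1.3] false → false (antecedent false ⇒ implication holds) = true
[1.1.4.1.1] true OR false = true
[1.1.4.1] NOT true = false
[1.1.4] NOT false = true
[1.1] true OR false OR true OR true = true
[1.2.1.1] false AND false = false
[1.2.1.2] false → true (antecedent false ⇒ implication holds) = true
[1.2.1] false OR true = true
[1.2.2.4] true AND false = false
[1.2.2] true OR false OR false OR false = true
[1.2] true AND true = true
[1] true → true = true
[root] NOT true = false
Overall: false → disabled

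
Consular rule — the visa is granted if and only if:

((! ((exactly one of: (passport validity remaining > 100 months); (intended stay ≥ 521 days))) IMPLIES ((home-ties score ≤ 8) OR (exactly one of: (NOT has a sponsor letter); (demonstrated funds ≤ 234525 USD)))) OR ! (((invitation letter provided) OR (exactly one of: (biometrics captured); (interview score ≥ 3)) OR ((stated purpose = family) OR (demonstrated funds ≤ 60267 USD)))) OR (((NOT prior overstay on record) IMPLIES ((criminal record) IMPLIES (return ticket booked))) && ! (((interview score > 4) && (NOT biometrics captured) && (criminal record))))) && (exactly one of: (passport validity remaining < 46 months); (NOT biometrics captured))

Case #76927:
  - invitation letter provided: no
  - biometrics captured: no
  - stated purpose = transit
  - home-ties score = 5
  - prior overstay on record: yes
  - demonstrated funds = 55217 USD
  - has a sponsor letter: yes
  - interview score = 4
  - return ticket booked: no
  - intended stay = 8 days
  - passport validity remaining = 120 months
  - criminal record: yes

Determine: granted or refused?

Atomic conditions:
  passport validity remaining > 100 months: 120 > 100 is true
  intended stay ≥ 521 days: 8 ≥ 521 is false
  home-ties score ≤ 8: 5 ≤ 8 is true
  NOT has a sponsor letter: yes → false
  demonstrated funds ≤ 234525 USD: 55217 ≤ 234525 is true
  invitation letter provided: no → false
  biometrics captured: no → false
  interview score ≥ 3: 4 ≥ 3 is true
  stated purpose = family: transit == family is false
  demonstrated funds ≤ 60267 USD: 55217 ≤ 60267 is true
  NOT prior overstay on record: yes → false
  criminal record: yes → true
  return ticket booked: no → false
  interview score > 4: 4 > 4 is false
  NOT biometrics captured: no → true
  passport validity remaining < 46 months: 120 < 46 is false
Combine:
[1.1.1.1] exactly-one(true, false) = true
[1.1.1] NOT true = false
[1.1.2.2] exactly-one(false, true) = true
[1.1.2] true OR true = true
[1.1] false → true (antecedent false ⇒ implication holds) = true
[1.2.1.2] exactly-one(false, true) = true
[1.2.1.3] false OR true = true
[1.2.1] false OR true OR true = true
[1.2] NOT true = false
[1.3.1.2] true → false = false
[1.3.1] false → false (antecedent false ⇒ implication holds) = true
[1.3.2.1] false AND true AND true = false
[1.3.2] NOT false = true
[1.3] true AND true = true
[1] true OR false OR true = true
[2] exactly-one(false, true) = true
[root] true AND true = true
Overall: true → granted

Granted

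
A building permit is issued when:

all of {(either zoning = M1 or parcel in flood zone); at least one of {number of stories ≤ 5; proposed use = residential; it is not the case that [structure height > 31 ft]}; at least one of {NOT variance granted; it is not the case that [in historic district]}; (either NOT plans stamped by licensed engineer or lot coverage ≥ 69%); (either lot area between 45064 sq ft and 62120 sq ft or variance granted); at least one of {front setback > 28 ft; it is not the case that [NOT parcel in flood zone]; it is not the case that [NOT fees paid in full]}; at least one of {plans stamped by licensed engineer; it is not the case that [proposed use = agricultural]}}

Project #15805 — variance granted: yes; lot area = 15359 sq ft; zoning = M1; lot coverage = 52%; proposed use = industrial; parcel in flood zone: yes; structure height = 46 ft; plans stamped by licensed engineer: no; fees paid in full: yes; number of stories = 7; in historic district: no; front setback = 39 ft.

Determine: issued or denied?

Atomic conditions:
  zoning = M1: M1 == M1 is true
  parcel in flood zone: yes → true
  number of stories ≤ 5: 7 ≤ 5 is false
  proposed use = residential: industrial == residential is false
  structure height > 31 ft: 46 > 31 is true
  NOT variance granted: yes → false
  in historic district: no → false
  NOT plans stamped by licensed engineer: no → true
  lot coverage ≥ 69%: 52 ≥ 69 is false
  lot area between 45064 sq ft and 62120 sq ft: 15359 in [45064, 62120] is false
  variance granted: yes → true
  front setback > 28 ft: 39 > 28 is true
  NOT parcel in flood zone: yes → false
  NOT fees paid in full: yes → false
  plans stamped by licensed engineer: no → false
  proposed use = agricultural: industrial == agricultural is false
Combine:
[1] true OR true = true
[2.3] NOT true = false
[2] false OR false OR false = false
[3.2] NOT false = true
[3] false OR true = true
[4] true OR false = true
[5] false OR true = true
[6.2] NOT false = true
[6.3] NOT false = true
[6] true OR true OR true = true
[7.2] NOT false = true
[7] false OR true = true
[root] true AND false AND true AND true AND true AND true AND true = false
Overall: false → denied

Denied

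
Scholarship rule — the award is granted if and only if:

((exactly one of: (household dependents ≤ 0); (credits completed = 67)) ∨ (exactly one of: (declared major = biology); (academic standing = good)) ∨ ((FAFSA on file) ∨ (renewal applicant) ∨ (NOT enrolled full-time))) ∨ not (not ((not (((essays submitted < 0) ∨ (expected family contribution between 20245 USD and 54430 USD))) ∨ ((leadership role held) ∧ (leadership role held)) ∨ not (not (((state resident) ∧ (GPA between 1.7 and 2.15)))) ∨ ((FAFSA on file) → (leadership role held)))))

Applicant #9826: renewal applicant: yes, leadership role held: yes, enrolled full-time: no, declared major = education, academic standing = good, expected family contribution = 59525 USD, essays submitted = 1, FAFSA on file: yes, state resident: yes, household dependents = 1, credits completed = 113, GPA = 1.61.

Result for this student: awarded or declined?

Awarded

Atomic conditions:
  household dependents ≤ 0: 1 ≤ 0 is false
  credits completed = 67: 113 == 67 is false
  declared major = biology: education == biology is false
  academic standing = good: good == good is true
  FAFSA on file: yes → true
  renewal applicant: yes → true
  NOT enrolled full-time: no → true
  essays submitted < 0: 1 < 0 is false
  expected family contribution between 20245 USD and 54430 USD: 59525 in [20245, 54430] is false
  leadership role held: yes → true
  state resident: yes → true
  GPA between 1.7 and 2.15: 1.61 in [1.7, 2.15] is false
Combine:
[1.1] exactly-one(false, false) = false
[1.2] exactly-one(false, true) = true
[1.3] true OR true OR true = true
[1] false OR true OR true = true
[2.1.1.1.1] false OR false = false
[2.1.1.1] NOT false = true
[2.1.1.2] true AND true = true
[2.1.1.3.1.1] true AND false = false
[2.1.1.3.1] NOT false = true
[2.1.1.3] NOT true = false
[2.1.1.4] true → true = true
[2.1.1] true OR true OR false OR true = true
[2.1] NOT true = false
[2] NOT false = true
[root] true OR true = true
Overall: true → awarded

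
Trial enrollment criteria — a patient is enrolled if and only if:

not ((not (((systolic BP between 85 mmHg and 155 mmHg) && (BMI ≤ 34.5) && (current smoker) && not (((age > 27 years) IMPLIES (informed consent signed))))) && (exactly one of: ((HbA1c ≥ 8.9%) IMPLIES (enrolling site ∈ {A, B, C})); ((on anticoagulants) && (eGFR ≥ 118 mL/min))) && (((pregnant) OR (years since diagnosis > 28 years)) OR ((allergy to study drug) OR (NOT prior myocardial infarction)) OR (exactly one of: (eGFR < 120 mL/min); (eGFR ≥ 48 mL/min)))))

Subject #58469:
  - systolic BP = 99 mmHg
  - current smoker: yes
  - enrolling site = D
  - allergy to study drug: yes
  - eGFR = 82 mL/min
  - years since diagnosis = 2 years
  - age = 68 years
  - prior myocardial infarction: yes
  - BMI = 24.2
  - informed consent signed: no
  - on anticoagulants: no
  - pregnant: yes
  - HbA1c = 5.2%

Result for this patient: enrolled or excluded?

Atomic conditions:
  systolic BP between 85 mmHg and 155 mmHg: 99 in [85, 155] is true
  BMI ≤ 34.5: 24.2 ≤ 34.5 is true
  current smoker: yes → true
  age > 27 years: 68 > 27 is true
  informed consent signed: no → false
  HbA1c ≥ 8.9%: 5.2 ≥ 8.9 is false
  enrolling site ∈ {A, B, C}: D is not in the set → false
  on anticoagulants: no → false
  eGFR ≥ 118 mL/min: 82 ≥ 118 is false
  pregnant: yes → true
  years since diagnosis > 28 years: 2 > 28 is false
  allergy to study drug: yes → true
  NOT prior myocardial infarction: yes → false
  eGFR < 120 mL/min: 82 < 120 is true
  eGFR ≥ 48 mL/min: 82 ≥ 48 is true
Combine:
[1.1.1.4.1] true → false = false
[1.1.1.4] NOT false = true
[1.1.1] true AND true AND true AND true = true
[1.1] NOT true = false
[1.2.1] false → false (antecedent false ⇒ implication holds) = true
[1.2.2] false AND false = false
[1.2] exactly-one(true, false) = true
[1.3.1] true OR false = true
[1.3.2] true OR false = true
[1.3.3] exactly-one(true, true) = false
[1.3] true OR true OR false = true
[1] false AND true AND true = false
[root] NOT false = true
Overall: true → enrolled

Enrolled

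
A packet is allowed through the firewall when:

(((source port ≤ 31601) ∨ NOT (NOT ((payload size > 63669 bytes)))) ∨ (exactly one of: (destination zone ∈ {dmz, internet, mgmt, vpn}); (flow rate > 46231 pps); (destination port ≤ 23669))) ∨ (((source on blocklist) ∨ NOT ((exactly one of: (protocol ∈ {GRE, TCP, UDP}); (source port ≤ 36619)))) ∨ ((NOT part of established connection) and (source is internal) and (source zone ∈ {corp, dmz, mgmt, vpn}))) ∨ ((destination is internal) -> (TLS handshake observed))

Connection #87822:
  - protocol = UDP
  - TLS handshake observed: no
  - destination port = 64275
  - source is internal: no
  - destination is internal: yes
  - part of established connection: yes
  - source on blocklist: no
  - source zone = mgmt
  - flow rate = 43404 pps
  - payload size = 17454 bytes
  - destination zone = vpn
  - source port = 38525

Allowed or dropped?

Atomic conditions:
  source port ≤ 31601: 38525 ≤ 31601 is false
  payload size > 63669 bytes: 17454 > 63669 is false
  destination zone ∈ {dmz, internet, mgmt, vpn}: vpn is in the set → true
  flow rate > 46231 pps: 43404 > 46231 is false
  destination port ≤ 23669: 64275 ≤ 23669 is false
  source on blocklist: no → false
  protocol ∈ {GRE, TCP, UDP}: UDP is in the set → true
  source port ≤ 36619: 38525 ≤ 36619 is false
  NOT part of established connection: yes → false
  source is internal: no → false
  source zone ∈ {corp, dmz, mgmt, vpn}: mgmt is in the set → true
  destination is internal: yes → true
  TLS handshake observed: no → false
Combine:
[1.1.2.1] NOT false = true
[1.1.2] NOT true = false
[1.1] false OR false = false
[1.2] exactly-one(true, false, false) = true
[1] false OR true = true
[2.1.2.1] exactly-one(true, false) = true
[2.1.2] NOT true = false
[2.1] false OR false = false
[2.2] false AND false AND true = false
[2] false OR false = false
[3] true → false = false
[root] true OR false OR false = true
Overall: true → allowed

Allowed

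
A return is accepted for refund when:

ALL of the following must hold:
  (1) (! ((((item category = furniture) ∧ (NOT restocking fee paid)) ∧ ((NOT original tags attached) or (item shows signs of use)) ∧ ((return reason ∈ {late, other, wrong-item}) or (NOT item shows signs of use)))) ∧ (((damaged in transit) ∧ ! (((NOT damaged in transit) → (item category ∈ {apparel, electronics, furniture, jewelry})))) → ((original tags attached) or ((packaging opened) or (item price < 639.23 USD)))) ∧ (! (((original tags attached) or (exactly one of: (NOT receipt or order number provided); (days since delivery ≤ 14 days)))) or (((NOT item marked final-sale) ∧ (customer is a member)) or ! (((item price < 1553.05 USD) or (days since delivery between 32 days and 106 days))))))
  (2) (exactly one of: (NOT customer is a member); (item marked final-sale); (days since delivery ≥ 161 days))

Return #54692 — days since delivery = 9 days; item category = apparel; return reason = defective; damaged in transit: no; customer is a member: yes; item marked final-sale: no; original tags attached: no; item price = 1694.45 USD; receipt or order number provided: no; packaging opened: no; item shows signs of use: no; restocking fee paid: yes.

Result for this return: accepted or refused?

Refused

Atomic conditions:
  item category = furniture: apparel == furniture is false
  NOT restocking fee paid: yes → false
  NOT original tags attached: no → true
  item shows signs of use: no → false
  return reason ∈ {late, other, wrong-item}: defective is not in the set → false
  NOT item shows signs of use: no → true
  damaged in transit: no → false
  NOT damaged in transit: no → true
  item category ∈ {apparel, electronics, furniture, jewelry}: apparel is in the set → true
  original tags attached: no → false
  packaging opened: no → false
  item price < 639.23 USD: 1694.45 < 639.23 is false
  NOT receipt or order number provided: no → true
  days since delivery ≤ 14 days: 9 ≤ 14 is true
  NOT item marked final-sale: no → true
  customer is a member: yes → true
  item price < 1553.05 USD: 1694.45 < 1553.05 is false
  days since delivery between 32 days and 106 days: 9 in [32, 106] is false
  NOT customer is a member: yes → false
  item marked final-sale: no → false
  days since delivery ≥ 161 days: 9 ≥ 161 is false
Combine:
[1.1.1.1] false AND false = false
[1.1.1.2] true OR false = true
[1.1.1.3] false OR true = true
[1.1.1] false AND true AND true = false
[1.1] NOT false = true
[1.2.1.2.1] true → true = true
[1.2.1.2] NOT true = false
[1.2.1] false AND false = false
[1.2.2.2] false OR false = false
[1.2.2] false OR false = false
[1.2] false → false (antecedent false ⇒ implication holds) = true
[1.3.1.1.2] exactly-one(true, true) = false
[1.3.1.1] false OR false = false
[1.3.1] NOT false = true
[1.3.2.1] true AND true = true
[1.3.2.2.1] false OR false = false
[1.3.2.2] NOT false = true
[1.3.2] true OR true = true
[1.3] true OR true = true
[1] true AND true AND true = true
[2] exactly-one(false, false, false) = false
[root] true AND false = false
Overall: false → refused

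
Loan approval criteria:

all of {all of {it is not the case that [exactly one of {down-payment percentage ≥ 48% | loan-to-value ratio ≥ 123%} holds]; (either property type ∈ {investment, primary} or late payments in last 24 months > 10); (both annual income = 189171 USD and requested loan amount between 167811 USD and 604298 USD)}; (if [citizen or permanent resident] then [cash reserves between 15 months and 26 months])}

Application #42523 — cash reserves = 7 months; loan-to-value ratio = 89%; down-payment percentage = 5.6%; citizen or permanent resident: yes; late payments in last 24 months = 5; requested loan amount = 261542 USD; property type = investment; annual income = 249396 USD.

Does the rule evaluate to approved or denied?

Denied

Atomic conditions:
  down-payment percentage ≥ 48%: 5.6 ≥ 48 is false
  loan-to-value ratio ≥ 123%: 89 ≥ 123 is false
  property type ∈ {investment, primary}: investment is in the set → true
  late payments in last 24 months > 10: 5 > 10 is false
  annual income = 189171 USD: 249396 == 189171 is false
  requested loan amount between 167811 USD and 604298 USD: 261542 in [167811, 604298] is true
  citizen or permanent resident: yes → true
  cash reserves between 15 months and 26 months: 7 in [15, 26] is false
Combine:
[1.1.1] exactly-one(false, false) = false
[1.1] NOT false = true
[1.2] true OR false = true
[1.3] false AND true = false
[1] true AND true AND false = false
[2] true → false = false
[root] false AND false = false
Overall: false → denied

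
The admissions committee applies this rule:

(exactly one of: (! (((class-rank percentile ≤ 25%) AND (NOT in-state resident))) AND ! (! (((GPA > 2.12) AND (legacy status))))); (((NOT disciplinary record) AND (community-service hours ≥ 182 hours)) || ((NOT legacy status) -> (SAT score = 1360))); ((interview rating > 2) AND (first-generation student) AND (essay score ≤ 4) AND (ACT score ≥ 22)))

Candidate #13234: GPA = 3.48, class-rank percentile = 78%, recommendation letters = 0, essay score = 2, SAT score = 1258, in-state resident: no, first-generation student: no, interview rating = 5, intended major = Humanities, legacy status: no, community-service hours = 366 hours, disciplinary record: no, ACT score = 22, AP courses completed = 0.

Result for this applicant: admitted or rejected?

Atomic conditions:
  class-rank percentile ≤ 25%: 78 ≤ 25 is false
  NOT in-state resident: no → true
  GPA > 2.12: 3.48 > 2.12 is true
  legacy status: no → false
  NOT disciplinary record: no → true
  community-service hours ≥ 182 hours: 366 ≥ 182 is true
  NOT legacy status: no → true
  SAT score = 1360: 1258 == 1360 is false
  interview rating > 2: 5 > 2 is true
  first-generation student: no → false
  essay score ≤ 4: 2 ≤ 4 is true
  ACT score ≥ 22: 22 ≥ 22 is true
Combine:
[1.1.1] false AND true = false
[1.1] NOT false = true
[1.2.1.1] true AND false = false
[1.2.1] NOT false = true
[1.2] NOT true = false
[1] true AND false = false
[2.1] true AND true = true
[2.2] true → false = false
[2] true OR false = true
[3] true AND false AND true AND true = false
[root] exactly-one(false, true, false) = true
Overall: true → admitted

Admitted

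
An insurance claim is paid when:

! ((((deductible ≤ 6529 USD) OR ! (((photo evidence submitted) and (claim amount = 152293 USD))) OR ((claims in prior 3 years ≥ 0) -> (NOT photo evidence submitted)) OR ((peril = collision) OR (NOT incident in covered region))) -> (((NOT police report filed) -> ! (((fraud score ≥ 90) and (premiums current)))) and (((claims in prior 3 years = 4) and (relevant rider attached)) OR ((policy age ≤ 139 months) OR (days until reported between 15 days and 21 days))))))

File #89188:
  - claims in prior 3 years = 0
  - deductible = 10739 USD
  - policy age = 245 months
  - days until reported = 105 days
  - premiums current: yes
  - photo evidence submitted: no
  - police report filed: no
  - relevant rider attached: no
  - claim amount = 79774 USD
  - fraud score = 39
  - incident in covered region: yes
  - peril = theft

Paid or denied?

Atomic conditions:
  deductible ≤ 6529 USD: 10739 ≤ 6529 is false
  photo evidence submitted: no → false
  claim amount = 152293 USD: 79774 == 152293 is false
  claims in prior 3 years ≥ 0: 0 ≥ 0 is true
  NOT photo evidence submitted: no → true
  peril = collision: theft == collision is false
  NOT incident in covered region: yes → false
  NOT police report filed: no → true
  fraud score ≥ 90: 39 ≥ 90 is false
  premiums current: yes → true
  claims in prior 3 years = 4: 0 == 4 is false
  relevant rider attached: no → false
  policy age ≤ 139 months: 245 ≤ 139 is false
  days until reported between 15 days and 21 days: 105 in [15, 21] is false
Combine:
[1.1.2.1] false AND false = false
[1.1.2] NOT false = true
[1.1.3] true → true = true
[1.1.4] false OR false = false
[1.1] false OR true OR true OR false = true
[1.2.1.2.1] false AND true = false
[1.2.1.2] NOT false = true
[1.2.1] true → true = true
[1.2.2.1] false AND false = false
[1.2.2.2] false OR false = false
[1.2.2] false OR false = false
[1.2] true AND false = false
[1] true → false = false
[root] NOT false = true
Overall: true → paid

Paid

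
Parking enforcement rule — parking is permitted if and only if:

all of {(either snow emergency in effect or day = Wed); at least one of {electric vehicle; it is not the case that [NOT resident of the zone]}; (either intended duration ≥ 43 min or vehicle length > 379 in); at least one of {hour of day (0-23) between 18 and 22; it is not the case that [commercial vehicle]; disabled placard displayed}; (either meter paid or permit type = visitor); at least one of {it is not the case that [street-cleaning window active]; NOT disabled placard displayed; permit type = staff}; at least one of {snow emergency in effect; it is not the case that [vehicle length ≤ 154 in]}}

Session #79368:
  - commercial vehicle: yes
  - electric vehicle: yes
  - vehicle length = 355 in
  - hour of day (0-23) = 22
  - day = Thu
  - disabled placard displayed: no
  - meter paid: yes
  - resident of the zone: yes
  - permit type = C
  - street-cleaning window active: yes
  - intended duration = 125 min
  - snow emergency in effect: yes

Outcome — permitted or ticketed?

Permitted

Atomic conditions:
  snow emergency in effect: yes → true
  day = Wed: Thu == Wed is false
  electric vehicle: yes → true
  NOT resident of the zone: yes → false
  intended duration ≥ 43 min: 125 ≥ 43 is true
  vehicle length > 379 in: 355 > 379 is false
  hour of day (0-23) between 18 and 22: 22 in [18, 22] is true
  commercial vehicle: yes → true
  disabled placard displayed: no → false
  meter paid: yes → true
  permit type = visitor: C == visitor is false
  street-cleaning window active: yes → true
  NOT disabled placard displayed: no → true
  permit type = staff: C == staff is false
  vehicle length ≤ 154 in: 355 ≤ 154 is false
Combine:
[1] true OR false = true
[2.2] NOT false = true
[2] true OR true = true
[3] true OR false = true
[4.2] NOT true = false
[4] true OR false OR false = true
[5] true OR false = true
[6.1] NOT true = false
[6] false OR true OR false = true
[7.2] NOT false = true
[7] true OR true = true
[root] true AND true AND true AND true AND true AND true AND true = true
Overall: true → permitted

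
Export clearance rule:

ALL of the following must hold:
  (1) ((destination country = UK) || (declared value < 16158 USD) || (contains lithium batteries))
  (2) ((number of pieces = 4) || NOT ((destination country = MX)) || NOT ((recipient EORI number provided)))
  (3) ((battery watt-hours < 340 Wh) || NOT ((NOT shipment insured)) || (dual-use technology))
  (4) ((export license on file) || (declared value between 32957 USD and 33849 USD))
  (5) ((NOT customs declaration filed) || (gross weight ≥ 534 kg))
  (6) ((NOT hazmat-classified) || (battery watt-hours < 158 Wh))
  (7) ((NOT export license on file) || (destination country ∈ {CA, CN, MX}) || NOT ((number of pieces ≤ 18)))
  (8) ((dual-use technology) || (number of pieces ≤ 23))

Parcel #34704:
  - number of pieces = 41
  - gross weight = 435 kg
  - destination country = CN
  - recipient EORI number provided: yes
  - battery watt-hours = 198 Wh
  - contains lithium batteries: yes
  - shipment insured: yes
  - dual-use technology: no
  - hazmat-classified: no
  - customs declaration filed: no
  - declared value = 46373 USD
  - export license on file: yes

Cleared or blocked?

Atomic conditions:
  destination country = UK: CN == UK is false
  declared value < 16158 USD: 46373 < 16158 is false
  contains lithium batteries: yes → true
  number of pieces = 4: 41 == 4 is false
  destination country = MX: CN == MX is false
  recipient EORI number provided: yes → true
  battery watt-hours < 340 Wh: 198 < 340 is true
  NOT shipment insured: yes → false
  dual-use technology: no → false
  export license on file: yes → true
  declared value between 32957 USD and 33849 USD: 46373 in [32957, 33849] is false
  NOT customs declaration filed: no → true
  gross weight ≥ 534 kg: 435 ≥ 534 is false
  NOT hazmat-classified: no → true
  battery watt-hours < 158 Wh: 198 < 158 is false
  NOT export license on file: yes → false
  destination country ∈ {CA, CN, MX}: CN is in the set → true
  number of pieces ≤ 18: 41 ≤ 18 is false
  number of pieces ≤ 23: 41 ≤ 23 is false
Combine:
[1] false OR false OR true = true
[2.2] NOT false = true
[2.3] NOT true = false
[2] false OR true OR false = true
[3.2] NOT false = true
[3] true OR true OR false = true
[4] true OR false = true
[5] true OR false = true
[6] true OR false = true
[7.3] NOT false = true
[7] false OR true OR true = true
[8] false OR false = false
[root] true AND true AND true AND true AND true AND true AND true AND false = false
Overall: false → blocked

Blocked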